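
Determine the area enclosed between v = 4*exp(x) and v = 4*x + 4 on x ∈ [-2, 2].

On [-2, 2], (4*exp(x)) - (4*x + 4) = -4*x + 4*exp(x) - 4 is ≥ 0 throughout, so the area is a single integral of |-4*x + 4*exp(x) - 4|.
∫[-2,2] (-4*x + 4*exp(x) - 4) dx = -16 - 4*exp(-2) + 4*exp(2).

-16 - 4*exp(-2) + 4*exp(2)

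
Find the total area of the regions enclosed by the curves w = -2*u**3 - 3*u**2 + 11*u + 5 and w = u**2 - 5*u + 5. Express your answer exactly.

Set the curves equal: -2*u**3 - 3*u**2 + 11*u + 5 = u**2 - 5*u + 5, so -2*u**3 - 4*u**2 + 16*u = 0, which factors as -2*u*(u - 2)*(u + 4) = 0. The curves meet at u = -4, 0, 2.
On [-4, 0], w = u**2 - 5*u + 5 is on top; that piece has area ∫[-4,0] (-(-2*u**3 - 4*u**2 + 16*u)) du = 256/3.
On [0, 2], w = -2*u**3 - 3*u**2 + 11*u + 5 is on top; that piece has area ∫[0,2] (-2*u**3 - 4*u**2 + 16*u) du = 40/3.
Total enclosed area = 256/3 + 40/3 = 296/3.

296/3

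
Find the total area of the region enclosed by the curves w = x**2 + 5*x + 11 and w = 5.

1/6

Set the curves equal: x**2 + 5*x + 11 = 5, so x**2 + 5*x + 6 = 0, which factors as (x + 2)*(x + 3) = 0. The curves meet at x = -3, -2.
On [-3, -2], w = 5 is on top; that piece has area ∫[-3,-2] (-(x**2 + 5*x + 6)) dx = 1/6.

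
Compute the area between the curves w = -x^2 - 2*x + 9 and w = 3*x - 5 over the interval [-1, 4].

The difference (-x^2 - 2*x + 9) - (3*x - 5) = -x^2 - 5*x + 14 changes sign at x = 2 inside [-1, 4], so split the integral there.
∫[-1,2] (-x^2 - 5*x + 14) dx = 63/2.
∫[2,4] (-x^2 - 5*x + 14) dx = -62/3; the area of that piece is 62/3.
Total area = 63/2 + 62/3 = 313/6.

313/6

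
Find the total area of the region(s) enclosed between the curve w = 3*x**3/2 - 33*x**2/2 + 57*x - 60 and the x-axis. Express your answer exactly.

37/8

The curve meets the x-axis where 3*x**3/2 - 33*x**2/2 + 57*x - 60 = 0, i.e. 3*(x - 5)*(x - 4)*(x - 2)/2 = 0, at x = 2, 4, 5.
On [2, 4] the curve lies above the axis; ∫[2,4] (3*x**3/2 - 33*x**2/2 + 57*x - 60) dx = 4, giving area 4.
On [4, 5] the curve lies below the axis; ∫[4,5] (3*x**3/2 - 33*x**2/2 + 57*x - 60) dx = -5/8, giving area 5/8.
Total area = 4 + 5/8 = 37/8.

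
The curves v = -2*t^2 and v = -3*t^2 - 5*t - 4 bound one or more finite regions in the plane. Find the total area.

9/2

Set the curves equal: -2*t^2 = -3*t^2 - 5*t - 4, so t^2 + 5*t + 4 = 0, which factors as (t + 1)*(t + 4) = 0. The curves meet at t = -4, -1.
On [-4, -1], v = -3*t^2 - 5*t - 4 is on top; that piece has area ∫[-4,-1] (-(t^2 + 5*t + 4)) dt = 9/2.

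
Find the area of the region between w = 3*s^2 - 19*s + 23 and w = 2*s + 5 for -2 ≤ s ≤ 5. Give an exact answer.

301/2

The difference (3*s^2 - 19*s + 23) - (2*s + 5) = 3*s^2 - 21*s + 18 changes sign at s = 1 inside [-2, 5], so split the integral there.
∫[-2,1] (3*s^2 - 21*s + 18) ds = 189/2.
∫[1,5] (3*s^2 - 21*s + 18) ds = -56; the area of that piece is 56.
Total area = 189/2 + 56 = 301/2.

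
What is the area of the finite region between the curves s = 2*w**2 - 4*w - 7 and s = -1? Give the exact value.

Both boundary curves give s as a function of w, so integrate with respect to w. Setting them equal: 2*w**2 - 4*w - 6 = 0, i.e. 2*(w - 3)*(w + 1) = 0, so they meet at w = -1, 3.
For w in [-1, 3], s = 2*w**2 - 4*w - 7 is on the left; area = ∫[-1,3] (-(2*w**2 - 4*w - 6)) dw = 64/3.

64/3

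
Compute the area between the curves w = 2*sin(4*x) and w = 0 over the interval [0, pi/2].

2

The difference (2*sin(4*x)) - (0) = 2*sin(4*x) changes sign at x = pi/4 inside [0, pi/2], so split the integral there.
∫[0,pi/4] (2*sin(4*x)) dx = 1.
∫[pi/4,pi/2] (2*sin(4*x)) dx = -1; the area of that piece is 1.
Total area = 1 + 1 = 2.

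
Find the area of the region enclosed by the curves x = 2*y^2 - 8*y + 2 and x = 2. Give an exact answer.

Both boundary curves give x as a function of y, so integrate with respect to y. Setting them equal: 2*y^2 - 8*y = 0, i.e. 2*y*(y - 4) = 0, so they meet at y = 0, 4.
For y in [0, 4], x = 2*y^2 - 8*y + 2 is on the left; area = ∫[0,4] (-(2*y^2 - 8*y)) dy = 64/3.

64/3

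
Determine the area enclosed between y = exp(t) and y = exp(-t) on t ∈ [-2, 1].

The difference (exp(t)) - (exp(-t)) = exp(t) - exp(-t) changes sign at t = 0 inside [-2, 1], so split the integral there.
∫[-2,0] (exp(t) - exp(-t)) dt = -exp(2) - exp(-2) + 2; the area of that piece is -2 + exp(-2) + exp(2).
∫[0,1] (exp(t) - exp(-t)) dt = -2 + exp(-1) + exp(1).
Total area = (-2 + exp(-2) + exp(2)) + (-2 + exp(-1) + exp(1)) = -4 + exp(-2) + exp(-1) + exp(1) + exp(2).

-4 + exp(-2) + exp(-1) + exp(1) + exp(2)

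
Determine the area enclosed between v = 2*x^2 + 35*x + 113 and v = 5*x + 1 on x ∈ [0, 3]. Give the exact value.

489

On [0, 3], (2*x^2 + 35*x + 113) - (5*x + 1) = 2*x^2 + 30*x + 112 is ≥ 0 throughout, so the area is a single integral of |2*x^2 + 30*x + 112|.
∫[0,3] (2*x^2 + 30*x + 112) dx = 489.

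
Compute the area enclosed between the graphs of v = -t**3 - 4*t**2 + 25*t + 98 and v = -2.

Set the curves equal: -t**3 - 4*t**2 + 25*t + 98 = -2, so -t**3 - 4*t**2 + 25*t + 100 = 0, which factors as -(t - 5)*(t + 4)*(t + 5) = 0. The curves meet at t = -5, -4, 5.
On [-5, -4], v = -2 is on top; that piece has area ∫[-5,-4] (-(-t**3 - 4*t**2 + 25*t + 100)) dt = 19/12.
On [-4, 5], v = -t**3 - 4*t**2 + 25*t + 98 is on top; that piece has area ∫[-4,5] (-t**3 - 4*t**2 + 25*t + 100) dt = 2673/4.
Total enclosed area = 19/12 + 2673/4 = 4019/6.

4019/6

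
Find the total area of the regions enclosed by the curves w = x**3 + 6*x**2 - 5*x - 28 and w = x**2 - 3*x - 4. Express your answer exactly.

Set the curves equal: x**3 + 6*x**2 - 5*x - 28 = x**2 - 3*x - 4, so x**3 + 5*x**2 - 2*x - 24 = 0, which factors as (x - 2)*(x + 3)*(x + 4) = 0. The curves meet at x = -4, -3, 2.
On [-4, -3], w = x**3 + 6*x**2 - 5*x - 28 is on top; that piece has area ∫[-4,-3] (x**3 + 5*x**2 - 2*x - 24) dx = 11/12.
On [-3, 2], w = x**2 - 3*x - 4 is on top; that piece has area ∫[-3,2] (-(x**3 + 5*x**2 - 2*x - 24)) dx = 875/12.
Total enclosed area = 11/12 + 875/12 = 443/6.

443/6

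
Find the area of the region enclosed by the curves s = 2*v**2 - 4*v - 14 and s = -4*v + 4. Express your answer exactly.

Both boundary curves give s as a function of v, so integrate with respect to v. Setting them equal: 2*v**2 - 18 = 0, i.e. 2*(v - 3)*(v + 3) = 0, so they meet at v = -3, 3.
For v in [-3, 3], s = 2*v**2 - 4*v - 14 is on the left; area = ∫[-3,3] (-(2*v**2 - 18)) dv = 72.

72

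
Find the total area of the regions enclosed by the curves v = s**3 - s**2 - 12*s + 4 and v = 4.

937/12

Set the curves equal: s**3 - s**2 - 12*s + 4 = 4, so s**3 - s**2 - 12*s = 0, which factors as s*(s - 4)*(s + 3) = 0. The curves meet at s = -3, 0, 4.
On [-3, 0], v = s**3 - s**2 - 12*s + 4 is on top; that piece has area ∫[-3,0] (s**3 - s**2 - 12*s) ds = 99/4.
On [0, 4], v = 4 is on top; that piece has area ∫[0,4] (-(s**3 - s**2 - 12*s)) ds = 160/3.
Total enclosed area = 99/4 + 160/3 = 937/12.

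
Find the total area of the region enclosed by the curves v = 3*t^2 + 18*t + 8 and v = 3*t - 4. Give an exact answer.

Set the curves equal: 3*t^2 + 18*t + 8 = 3*t - 4, so 3*t^2 + 15*t + 12 = 0, which factors as 3*(t + 1)*(t + 4) = 0. The curves meet at t = -4, -1.
On [-4, -1], v = 3*t - 4 is on top; that piece has area ∫[-4,-1] (-(3*t^2 + 15*t + 12)) dt = 27/2.

27/2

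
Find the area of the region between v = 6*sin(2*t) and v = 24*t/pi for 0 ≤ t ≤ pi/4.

On [0, pi/4], (6*sin(2*t)) - (24*t/pi) = -24*t/pi + 6*sin(2*t) is ≥ 0 throughout, so the area is a single integral of |-24*t/pi + 6*sin(2*t)|.
∫[0,pi/4] (-24*t/pi + 6*sin(2*t)) dt = 3 - 3*pi/4.

3 - 3*pi/4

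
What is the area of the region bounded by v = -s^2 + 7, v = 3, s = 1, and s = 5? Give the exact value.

The difference (-s^2 + 7) - (3) = -s^2 + 4 changes sign at s = 2 inside [1, 5], so split the integral there.
∫[1,2] (-s^2 + 4) ds = 5/3.
∫[2,5] (-s^2 + 4) ds = -27; the area of that piece is 27.
Total area = 5/3 + 27 = 86/3.

86/3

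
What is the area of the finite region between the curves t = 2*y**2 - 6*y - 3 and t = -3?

9

Both boundary curves give t as a function of y, so integrate with respect to y. Setting them equal: 2*y**2 - 6*y = 0, i.e. 2*y*(y - 3) = 0, so they meet at y = 0, 3.
For y in [0, 3], t = 2*y**2 - 6*y - 3 is on the left; area = ∫[0,3] (-(2*y**2 - 6*y)) dy = 9.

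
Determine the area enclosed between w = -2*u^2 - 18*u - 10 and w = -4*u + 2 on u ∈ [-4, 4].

The difference (-2*u^2 - 18*u - 10) - (-4*u + 2) = -2*u^2 - 14*u - 12 changes sign at u = -1 inside [-4, 4], so split the integral there.
∫[-4,-1] (-2*u^2 - 14*u - 12) du = 27.
∫[-1,4] (-2*u^2 - 14*u - 12) du = -625/3; the area of that piece is 625/3.
Total area = 27 + 625/3 = 706/3.

706/3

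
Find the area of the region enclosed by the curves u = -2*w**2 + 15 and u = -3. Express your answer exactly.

72

Both boundary curves give u as a function of w, so integrate with respect to w. Setting them equal: -2*w**2 + 18 = 0, i.e. -2*(w - 3)*(w + 3) = 0, so they meet at w = -3, 3.
For w in [-3, 3], u = -2*w**2 + 15 is on the right; area = ∫[-3,3] (-2*w**2 + 18) dw = 72.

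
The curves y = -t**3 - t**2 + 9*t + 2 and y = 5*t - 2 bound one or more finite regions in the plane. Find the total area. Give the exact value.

71/6

Set the curves equal: -t**3 - t**2 + 9*t + 2 = 5*t - 2, so -t**3 - t**2 + 4*t + 4 = 0, which factors as -(t - 2)*(t + 1)*(t + 2) = 0. The curves meet at t = -2, -1, 2.
On [-2, -1], y = 5*t - 2 is on top; that piece has area ∫[-2,-1] (-(-t**3 - t**2 + 4*t + 4)) dt = 7/12.
On [-1, 2], y = -t**3 - t**2 + 9*t + 2 is on top; that piece has area ∫[-1,2] (-t**3 - t**2 + 4*t + 4) dt = 45/4.
Total enclosed area = 7/12 + 45/4 = 71/6.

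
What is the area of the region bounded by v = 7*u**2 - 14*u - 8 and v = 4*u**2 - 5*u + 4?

125/2

Set the curves equal: 7*u**2 - 14*u - 8 = 4*u**2 - 5*u + 4, so 3*u**2 - 9*u - 12 = 0, which factors as 3*(u - 4)*(u + 1) = 0. The curves meet at u = -1, 4.
On [-1, 4], v = 4*u**2 - 5*u + 4 is on top; that piece has area ∫[-1,4] (-(3*u**2 - 9*u - 12)) du = 125/2.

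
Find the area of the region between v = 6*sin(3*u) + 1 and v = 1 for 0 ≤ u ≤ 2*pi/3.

The difference (6*sin(3*u) + 1) - (1) = 6*sin(3*u) changes sign at u = pi/3 inside [0, 2*pi/3], so split the integral there.
∫[0,pi/3] (6*sin(3*u)) du = 4.
∫[pi/3,2*pi/3] (6*sin(3*u)) du = -4; the area of that piece is 4.
Total area = 4 + 4 = 8.

8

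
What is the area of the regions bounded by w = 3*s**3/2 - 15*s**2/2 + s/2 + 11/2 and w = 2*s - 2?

Set the curves equal: 3*s**3/2 - 15*s**2/2 + s/2 + 11/2 = 2*s - 2, so 3*s**3/2 - 15*s**2/2 - 3*s/2 + 15/2 = 0, which factors as 3*(s - 5)*(s - 1)*(s + 1)/2 = 0. The curves meet at s = -1, 1, 5.
On [-1, 1], w = 3*s**3/2 - 15*s**2/2 + s/2 + 11/2 is on top; that piece has area ∫[-1,1] (3*s**3/2 - 15*s**2/2 - 3*s/2 + 15/2) ds = 10.
On [1, 5], w = 2*s - 2 is on top; that piece has area ∫[1,5] (-(3*s**3/2 - 15*s**2/2 - 3*s/2 + 15/2)) ds = 64.
Total enclosed area = 10 + 64 = 74.

74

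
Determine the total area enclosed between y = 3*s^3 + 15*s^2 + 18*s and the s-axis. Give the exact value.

The curve meets the s-axis where 3*s^3 + 15*s^2 + 18*s = 0, i.e. 3*s*(s + 2)*(s + 3) = 0, at s = -3, -2, 0.
On [-3, -2] the curve lies above the axis; ∫[-3,-2] (3*s^3 + 15*s^2 + 18*s) ds = 5/4, giving area 5/4.
On [-2, 0] the curve lies below the axis; ∫[-2,0] (3*s^3 + 15*s^2 + 18*s) ds = -8, giving area 8.
Total area = 5/4 + 8 = 37/4.

37/4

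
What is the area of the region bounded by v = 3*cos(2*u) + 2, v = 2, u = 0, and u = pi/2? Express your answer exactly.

The difference (3*cos(2*u) + 2) - (2) = 3*cos(2*u) changes sign at u = pi/4 inside [0, pi/2], so split the integral there.
∫[0,pi/4] (3*cos(2*u)) du = 3/2.
∫[pi/4,pi/2] (3*cos(2*u)) du = -3/2; the area of that piece is 3/2.
Total area = 3/2 + 3/2 = 3.

3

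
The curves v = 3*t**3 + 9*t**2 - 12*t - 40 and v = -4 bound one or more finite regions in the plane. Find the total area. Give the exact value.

393/4

Set the curves equal: 3*t**3 + 9*t**2 - 12*t - 40 = -4, so 3*t**3 + 9*t**2 - 12*t - 36 = 0, which factors as 3*(t - 2)*(t + 2)*(t + 3) = 0. The curves meet at t = -3, -2, 2.
On [-3, -2], v = 3*t**3 + 9*t**2 - 12*t - 40 is on top; that piece has area ∫[-3,-2] (3*t**3 + 9*t**2 - 12*t - 36) dt = 9/4.
On [-2, 2], v = -4 is on top; that piece has area ∫[-2,2] (-(3*t**3 + 9*t**2 - 12*t - 36)) dt = 96.
Total enclosed area = 9/4 + 96 = 393/4.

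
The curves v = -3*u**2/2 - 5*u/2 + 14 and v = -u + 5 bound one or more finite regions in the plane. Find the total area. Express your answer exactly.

125/4

Set the curves equal: -3*u**2/2 - 5*u/2 + 14 = -u + 5, so -3*u**2/2 - 3*u/2 + 9 = 0, which factors as -3*(u - 2)*(u + 3)/2 = 0. The curves meet at u = -3, 2.
On [-3, 2], v = -3*u**2/2 - 5*u/2 + 14 is on top; that piece has area ∫[-3,2] (-3*u**2/2 - 3*u/2 + 9) du = 125/4.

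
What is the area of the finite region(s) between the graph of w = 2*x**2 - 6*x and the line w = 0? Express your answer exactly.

9

The curve meets the x-axis where 2*x**2 - 6*x = 0, i.e. 2*x*(x - 3) = 0, at x = 0, 3.
On [0, 3] the curve lies below the axis; ∫[0,3] (2*x**2 - 6*x) dx = -9, giving area 9.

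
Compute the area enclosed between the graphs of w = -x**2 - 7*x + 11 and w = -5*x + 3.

Set the curves equal: -x**2 - 7*x + 11 = -5*x + 3, so -x**2 - 2*x + 8 = 0, which factors as -(x - 2)*(x + 4) = 0. The curves meet at x = -4, 2.
On [-4, 2], w = -x**2 - 7*x + 11 is on top; that piece has area ∫[-4,2] (-x**2 - 2*x + 8) dx = 36.

36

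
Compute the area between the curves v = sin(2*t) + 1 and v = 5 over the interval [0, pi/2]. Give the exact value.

On [0, pi/2], (sin(2*t) + 1) - (5) = sin(2*t) - 4 is ≤ 0 throughout, so the area is a single integral of |sin(2*t) - 4|.
∫[0,pi/2] (sin(2*t) - 4) dt = 1 - 2*pi; the area of that piece is -1 + 2*pi.

-1 + 2*pi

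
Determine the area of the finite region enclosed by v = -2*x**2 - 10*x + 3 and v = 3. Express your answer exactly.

Set the curves equal: -2*x**2 - 10*x + 3 = 3, so -2*x**2 - 10*x = 0, which factors as -2*x*(x + 5) = 0. The curves meet at x = -5, 0.
On [-5, 0], v = -2*x**2 - 10*x + 3 is on top; that piece has area ∫[-5,0] (-2*x**2 - 10*x) dx = 125/3.

125/3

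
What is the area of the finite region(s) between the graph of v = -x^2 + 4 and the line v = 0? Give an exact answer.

32/3

The curve meets the x-axis where -x^2 + 4 = 0, i.e. -(x - 2)*(x + 2) = 0, at x = -2, 2.
On [-2, 2] the curve lies above the axis; ∫[-2,2] (-x^2 + 4) dx = 32/3, giving area 32/3.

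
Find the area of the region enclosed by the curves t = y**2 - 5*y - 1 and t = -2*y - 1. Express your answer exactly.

9/2

Both boundary curves give t as a function of y, so integrate with respect to y. Setting them equal: y**2 - 3*y = 0, i.e. y*(y - 3) = 0, so they meet at y = 0, 3.
For y in [0, 3], t = y**2 - 5*y - 1 is on the left; area = ∫[0,3] (-(y**2 - 3*y)) dy = 9/2.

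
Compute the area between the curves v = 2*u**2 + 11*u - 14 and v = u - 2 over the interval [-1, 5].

532/3

The difference (2*u**2 + 11*u - 14) - (u - 2) = 2*u**2 + 10*u - 12 changes sign at u = 1 inside [-1, 5], so split the integral there.
∫[-1,1] (2*u**2 + 10*u - 12) du = -68/3; the area of that piece is 68/3.
∫[1,5] (2*u**2 + 10*u - 12) du = 464/3.
Total area = 68/3 + 464/3 = 532/3.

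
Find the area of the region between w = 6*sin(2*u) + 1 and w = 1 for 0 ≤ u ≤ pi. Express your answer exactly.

12

The difference (6*sin(2*u) + 1) - (1) = 6*sin(2*u) changes sign at u = pi/2 inside [0, pi], so split the integral there.
∫[0,pi/2] (6*sin(2*u)) du = 6.
∫[pi/2,pi] (6*sin(2*u)) du = -6; the area of that piece is 6.
Total area = 6 + 6 = 12.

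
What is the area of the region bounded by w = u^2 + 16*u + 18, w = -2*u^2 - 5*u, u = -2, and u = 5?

985/2

The difference (u^2 + 16*u + 18) - (-2*u^2 - 5*u) = 3*u^2 + 21*u + 18 changes sign at u = -1 inside [-2, 5], so split the integral there.
∫[-2,-1] (3*u^2 + 21*u + 18) du = -13/2; the area of that piece is 13/2.
∫[-1,5] (3*u^2 + 21*u + 18) du = 486.
Total area = 13/2 + 486 = 985/2.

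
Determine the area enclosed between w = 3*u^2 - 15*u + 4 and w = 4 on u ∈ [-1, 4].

The difference (3*u^2 - 15*u + 4) - (4) = 3*u^2 - 15*u changes sign at u = 0 inside [-1, 4], so split the integral there.
∫[-1,0] (3*u^2 - 15*u) du = 17/2.
∫[0,4] (3*u^2 - 15*u) du = -56; the area of that piece is 56.
Total area = 17/2 + 56 = 129/2.

129/2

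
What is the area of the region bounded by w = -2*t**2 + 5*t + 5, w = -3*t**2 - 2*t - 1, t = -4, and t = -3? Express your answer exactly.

37/6

On [-4, -3], (-2*t**2 + 5*t + 5) - (-3*t**2 - 2*t - 1) = t**2 + 7*t + 6 is ≤ 0 throughout, so the area is a single integral of |t**2 + 7*t + 6|.
∫[-4,-3] (t**2 + 7*t + 6) dt = -37/6; the area of that piece is 37/6.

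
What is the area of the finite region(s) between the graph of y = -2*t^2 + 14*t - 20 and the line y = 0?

The curve meets the t-axis where -2*t^2 + 14*t - 20 = 0, i.e. -2*(t - 5)*(t - 2) = 0, at t = 2, 5.
On [2, 5] the curve lies above the axis; ∫[2,5] (-2*t^2 + 14*t - 20) dt = 9, giving area 9.

9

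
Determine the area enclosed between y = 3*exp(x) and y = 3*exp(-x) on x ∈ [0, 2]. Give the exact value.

-6 + 3*exp(-2) + 3*exp(2)

On [0, 2], (3*exp(x)) - (3*exp(-x)) = 3*exp(x) - 3*exp(-x) is ≥ 0 throughout, so the area is a single integral of |3*exp(x) - 3*exp(-x)|.
∫[0,2] (3*exp(x) - 3*exp(-x)) dx = -6 + 3*exp(-2) + 3*exp(2).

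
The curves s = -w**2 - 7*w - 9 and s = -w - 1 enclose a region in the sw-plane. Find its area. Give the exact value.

4/3

Both boundary curves give s as a function of w, so integrate with respect to w. Setting them equal: -w**2 - 6*w - 8 = 0, i.e. -(w + 2)*(w + 4) = 0, so they meet at w = -4, -2.
For w in [-4, -2], s = -w**2 - 7*w - 9 is on the right; area = ∫[-4,-2] (-w**2 - 6*w - 8) dw = 4/3.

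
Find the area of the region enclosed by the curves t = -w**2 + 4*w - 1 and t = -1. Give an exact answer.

Both boundary curves give t as a function of w, so integrate with respect to w. Setting them equal: -w**2 + 4*w = 0, i.e. -w*(w - 4) = 0, so they meet at w = 0, 4.
For w in [0, 4], t = -w**2 + 4*w - 1 is on the right; area = ∫[0,4] (-w**2 + 4*w) dw = 32/3.

32/3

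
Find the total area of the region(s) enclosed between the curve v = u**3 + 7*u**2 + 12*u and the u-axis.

The curve meets the u-axis where u**3 + 7*u**2 + 12*u = 0, i.e. u*(u + 3)*(u + 4) = 0, at u = -4, -3, 0.
On [-4, -3] the curve lies above the axis; ∫[-4,-3] (u**3 + 7*u**2 + 12*u) du = 7/12, giving area 7/12.
On [-3, 0] the curve lies below the axis; ∫[-3,0] (u**3 + 7*u**2 + 12*u) du = -45/4, giving area 45/4.
Total area = 7/12 + 45/4 = 71/6.

71/6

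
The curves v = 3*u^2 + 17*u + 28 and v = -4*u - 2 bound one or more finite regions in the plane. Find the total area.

Set the curves equal: 3*u^2 + 17*u + 28 = -4*u - 2, so 3*u^2 + 21*u + 30 = 0, which factors as 3*(u + 2)*(u + 5) = 0. The curves meet at u = -5, -2.
On [-5, -2], v = -4*u - 2 is on top; that piece has area ∫[-5,-2] (-(3*u^2 + 21*u + 30)) du = 27/2.

27/2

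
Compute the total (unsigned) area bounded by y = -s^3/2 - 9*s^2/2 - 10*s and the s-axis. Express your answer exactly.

131/8

The curve meets the s-axis where -s^3/2 - 9*s^2/2 - 10*s = 0, i.e. -s*(s + 4)*(s + 5)/2 = 0, at s = -5, -4, 0.
On [-5, -4] the curve lies below the axis; ∫[-5,-4] (-s^3/2 - 9*s^2/2 - 10*s) ds = -3/8, giving area 3/8.
On [-4, 0] the curve lies above the axis; ∫[-4,0] (-s^3/2 - 9*s^2/2 - 10*s) ds = 16, giving area 16.
Total area = 3/8 + 16 = 131/8.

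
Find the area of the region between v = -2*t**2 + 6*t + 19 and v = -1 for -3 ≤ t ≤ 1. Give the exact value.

158/3

The difference (-2*t**2 + 6*t + 19) - (-1) = -2*t**2 + 6*t + 20 changes sign at t = -2 inside [-3, 1], so split the integral there.
∫[-3,-2] (-2*t**2 + 6*t + 20) dt = -23/3; the area of that piece is 23/3.
∫[-2,1] (-2*t**2 + 6*t + 20) dt = 45.
Total area = 23/3 + 45 = 158/3.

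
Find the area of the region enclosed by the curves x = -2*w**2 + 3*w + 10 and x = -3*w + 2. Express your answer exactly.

Both boundary curves give x as a function of w, so integrate with respect to w. Setting them equal: -2*w**2 + 6*w + 8 = 0, i.e. -2*(w - 4)*(w + 1) = 0, so they meet at w = -1, 4.
For w in [-1, 4], x = -2*w**2 + 3*w + 10 is on the right; area = ∫[-1,4] (-2*w**2 + 6*w + 8) dw = 125/3.

125/3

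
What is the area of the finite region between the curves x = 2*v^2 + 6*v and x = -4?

1/3

Both boundary curves give x as a function of v, so integrate with respect to v. Setting them equal: 2*v^2 + 6*v + 4 = 0, i.e. 2*(v + 1)*(v + 2) = 0, so they meet at v = -2, -1.
For v in [-2, -1], x = 2*v^2 + 6*v is on the left; area = ∫[-2,-1] (-(2*v^2 + 6*v + 4)) dv = 1/3.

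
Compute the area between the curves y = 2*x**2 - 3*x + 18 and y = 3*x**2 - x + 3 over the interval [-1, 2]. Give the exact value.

On [-1, 2], (2*x**2 - 3*x + 18) - (3*x**2 - x + 3) = -x**2 - 2*x + 15 is ≥ 0 throughout, so the area is a single integral of |-x**2 - 2*x + 15|.
∫[-1,2] (-x**2 - 2*x + 15) dx = 39.

39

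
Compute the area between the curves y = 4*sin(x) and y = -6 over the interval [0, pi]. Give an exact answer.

On [0, pi], (4*sin(x)) - (-6) = 4*sin(x) + 6 is ≥ 0 throughout, so the area is a single integral of |4*sin(x) + 6|.
∫[0,pi] (4*sin(x) + 6) dx = 8 + 6*pi.

8 + 6*pi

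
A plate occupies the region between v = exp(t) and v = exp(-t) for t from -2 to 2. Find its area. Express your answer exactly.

The difference (exp(t)) - (exp(-t)) = exp(t) - exp(-t) changes sign at t = 0 inside [-2, 2], so split the integral there.
∫[-2,0] (exp(t) - exp(-t)) dt = -exp(2) - exp(-2) + 2; the area of that piece is -2 + exp(-2) + exp(2).
∫[0,2] (exp(t) - exp(-t)) dt = -2 + exp(-2) + exp(2).
Total area = (-2 + exp(-2) + exp(2)) + (-2 + exp(-2) + exp(2)) = -4 + 2*exp(-2) + 2*exp(2).

-4 + 2*exp(-2) + 2*exp(2)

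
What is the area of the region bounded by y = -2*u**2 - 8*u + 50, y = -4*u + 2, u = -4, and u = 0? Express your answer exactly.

544/3

On [-4, 0], (-2*u**2 - 8*u + 50) - (-4*u + 2) = -2*u**2 - 4*u + 48 is ≥ 0 throughout, so the area is a single integral of |-2*u**2 - 4*u + 48|.
∫[-4,0] (-2*u**2 - 4*u + 48) du = 544/3.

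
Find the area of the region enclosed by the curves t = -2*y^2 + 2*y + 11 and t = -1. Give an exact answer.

Both boundary curves give t as a function of y, so integrate with respect to y. Setting them equal: -2*y^2 + 2*y + 12 = 0, i.e. -2*(y - 3)*(y + 2) = 0, so they meet at y = -2, 3.
For y in [-2, 3], t = -2*y^2 + 2*y + 11 is on the right; area = ∫[-2,3] (-2*y^2 + 2*y + 12) dy = 125/3.

125/3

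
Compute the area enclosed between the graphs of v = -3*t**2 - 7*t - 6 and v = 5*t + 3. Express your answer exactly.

4

Set the curves equal: -3*t**2 - 7*t - 6 = 5*t + 3, so -3*t**2 - 12*t - 9 = 0, which factors as -3*(t + 1)*(t + 3) = 0. The curves meet at t = -3, -1.
On [-3, -1], v = -3*t**2 - 7*t - 6 is on top; that piece has area ∫[-3,-1] (-3*t**2 - 12*t - 9) dt = 4.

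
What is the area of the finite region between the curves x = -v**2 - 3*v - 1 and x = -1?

Both boundary curves give x as a function of v, so integrate with respect to v. Setting them equal: -v**2 - 3*v = 0, i.e. -v*(v + 3) = 0, so they meet at v = -3, 0.
For v in [-3, 0], x = -v**2 - 3*v - 1 is on the right; area = ∫[-3,0] (-v**2 - 3*v) dv = 9/2.

9/2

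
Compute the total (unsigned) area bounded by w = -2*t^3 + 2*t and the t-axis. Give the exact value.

The curve meets the t-axis where -2*t^3 + 2*t = 0, i.e. -2*t*(t - 1)*(t + 1) = 0, at t = -1, 0, 1.
On [-1, 0] the curve lies below the axis; ∫[-1,0] (-2*t^3 + 2*t) dt = -1/2, giving area 1/2.
On [0, 1] the curve lies above the axis; ∫[0,1] (-2*t^3 + 2*t) dt = 1/2, giving area 1/2.
Total area = 1/2 + 1/2 = 1.

1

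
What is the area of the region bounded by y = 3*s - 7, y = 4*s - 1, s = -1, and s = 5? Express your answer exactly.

48

On [-1, 5], (3*s - 7) - (4*s - 1) = -s - 6 is ≤ 0 throughout, so the area is a single integral of |-s - 6|.
∫[-1,5] (-s - 6) ds = -48; the area of that piece is 48.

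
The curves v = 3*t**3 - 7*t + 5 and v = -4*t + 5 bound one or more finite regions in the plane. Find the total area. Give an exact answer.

Set the curves equal: 3*t**3 - 7*t + 5 = -4*t + 5, so 3*t**3 - 3*t = 0, which factors as 3*t*(t - 1)*(t + 1) = 0. The curves meet at t = -1, 0, 1.
On [-1, 0], v = 3*t**3 - 7*t + 5 is on top; that piece has area ∫[-1,0] (3*t**3 - 3*t) dt = 3/4.
On [0, 1], v = -4*t + 5 is on top; that piece has area ∫[0,1] (-(3*t**3 - 3*t)) dt = 3/4.
Total enclosed area = 3/4 + 3/4 = 3/2.

3/2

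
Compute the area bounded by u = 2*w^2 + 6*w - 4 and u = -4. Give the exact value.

Both boundary curves give u as a function of w, so integrate with respect to w. Setting them equal: 2*w^2 + 6*w = 0, i.e. 2*w*(w + 3) = 0, so they meet at w = -3, 0.
For w in [-3, 0], u = 2*w^2 + 6*w - 4 is on the left; area = ∫[-3,0] (-(2*w^2 + 6*w)) dw = 9.

9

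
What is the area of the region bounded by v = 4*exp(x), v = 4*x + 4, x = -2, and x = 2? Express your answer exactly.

On [-2, 2], (4*exp(x)) - (4*x + 4) = -4*x + 4*exp(x) - 4 is ≥ 0 throughout, so the area is a single integral of |-4*x + 4*exp(x) - 4|.
∫[-2,2] (-4*x + 4*exp(x) - 4) dx = -16 - 4*exp(-2) + 4*exp(2).

-16 - 4*exp(-2) + 4*exp(2)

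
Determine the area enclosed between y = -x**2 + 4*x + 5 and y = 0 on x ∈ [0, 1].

On [0, 1], (-x**2 + 4*x + 5) - (0) = -x**2 + 4*x + 5 is ≥ 0 throughout, so the area is a single integral of |-x**2 + 4*x + 5|.
∫[0,1] (-x**2 + 4*x + 5) dx = 20/3.

20/3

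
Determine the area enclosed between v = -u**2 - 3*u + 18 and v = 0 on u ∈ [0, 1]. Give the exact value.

97/6

On [0, 1], (-u**2 - 3*u + 18) - (0) = -u**2 - 3*u + 18 is ≥ 0 throughout, so the area is a single integral of |-u**2 - 3*u + 18|.
∫[0,1] (-u**2 - 3*u + 18) du = 97/6.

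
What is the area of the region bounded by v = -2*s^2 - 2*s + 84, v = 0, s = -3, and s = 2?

1205/3

On [-3, 2], (-2*s^2 - 2*s + 84) - (0) = -2*s^2 - 2*s + 84 is ≥ 0 throughout, so the area is a single integral of |-2*s^2 - 2*s + 84|.
∫[-3,2] (-2*s^2 - 2*s + 84) ds = 1205/3.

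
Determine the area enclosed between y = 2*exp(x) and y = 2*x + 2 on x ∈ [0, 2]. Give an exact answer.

On [0, 2], (2*exp(x)) - (2*x + 2) = -2*x + 2*exp(x) - 2 is ≥ 0 throughout, so the area is a single integral of |-2*x + 2*exp(x) - 2|.
∫[0,2] (-2*x + 2*exp(x) - 2) dx = -10 + 2*exp(2).

-10 + 2*exp(2)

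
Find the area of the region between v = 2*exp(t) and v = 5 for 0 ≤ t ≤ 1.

The difference (2*exp(t)) - (5) = 2*exp(t) - 5 changes sign at t = log(5/2) inside [0, 1], so split the integral there.
∫[0,log(5/2)] (2*exp(t) - 5) dt = log(32/3125) + 3; the area of that piece is -3 + log(3125/32).
∫[log(5/2),1] (2*exp(t) - 5) dt = -10 - 5*log(2) + 2*exp(1) + 5*log(5).
Total area = (-3 + log(3125/32)) + (-10 - 5*log(2) + 2*exp(1) + 5*log(5)) = -13 - 10*log(2) + 2*exp(1) + 10*log(5).

-13 - 10*log(2) + 2*exp(1) + 10*log(5)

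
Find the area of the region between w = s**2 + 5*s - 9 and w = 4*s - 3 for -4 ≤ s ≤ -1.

61/6

The difference (s**2 + 5*s - 9) - (4*s - 3) = s**2 + s - 6 changes sign at s = -3 inside [-4, -1], so split the integral there.
∫[-4,-3] (s**2 + s - 6) ds = 17/6.
∫[-3,-1] (s**2 + s - 6) ds = -22/3; the area of that piece is 22/3.
Total area = 17/6 + 22/3 = 61/6.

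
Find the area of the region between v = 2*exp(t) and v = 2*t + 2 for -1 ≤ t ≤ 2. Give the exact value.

On [-1, 2], (2*exp(t)) - (2*t + 2) = -2*t + 2*exp(t) - 2 is ≥ 0 throughout, so the area is a single integral of |-2*t + 2*exp(t) - 2|.
∫[-1,2] (-2*t + 2*exp(t) - 2) dt = -9 - 2*exp(-1) + 2*exp(2).

-9 - 2*exp(-1) + 2*exp(2)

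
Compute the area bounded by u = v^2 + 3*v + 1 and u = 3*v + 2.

4/3

Both boundary curves give u as a function of v, so integrate with respect to v. Setting them equal: v^2 - 1 = 0, i.e. (v - 1)*(v + 1) = 0, so they meet at v = -1, 1.
For v in [-1, 1], u = v^2 + 3*v + 1 is on the left; area = ∫[-1,1] (-(v^2 - 1)) dv = 4/3.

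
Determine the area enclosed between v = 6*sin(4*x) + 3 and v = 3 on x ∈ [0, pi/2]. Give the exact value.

The difference (6*sin(4*x) + 3) - (3) = 6*sin(4*x) changes sign at x = pi/4 inside [0, pi/2], so split the integral there.
∫[0,pi/4] (6*sin(4*x)) dx = 3.
∫[pi/4,pi/2] (6*sin(4*x)) dx = -3; the area of that piece is 3.
Total area = 3 + 3 = 6.

6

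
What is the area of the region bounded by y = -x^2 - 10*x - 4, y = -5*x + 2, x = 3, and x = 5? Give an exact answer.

On [3, 5], (-x^2 - 10*x - 4) - (-5*x + 2) = -x^2 - 5*x - 6 is ≤ 0 throughout, so the area is a single integral of |-x^2 - 5*x - 6|.
∫[3,5] (-x^2 - 5*x - 6) dx = -254/3; the area of that piece is 254/3.

254/3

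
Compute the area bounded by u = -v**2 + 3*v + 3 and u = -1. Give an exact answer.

125/6

Both boundary curves give u as a function of v, so integrate with respect to v. Setting them equal: -v**2 + 3*v + 4 = 0, i.e. -(v - 4)*(v + 1) = 0, so they meet at v = -1, 4.
For v in [-1, 4], u = -v**2 + 3*v + 3 is on the right; area = ∫[-1,4] (-v**2 + 3*v + 4) dv = 125/6.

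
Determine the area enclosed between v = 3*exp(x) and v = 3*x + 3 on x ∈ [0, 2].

-15 + 3*exp(2)

On [0, 2], (3*exp(x)) - (3*x + 3) = -3*x + 3*exp(x) - 3 is ≥ 0 throughout, so the area is a single integral of |-3*x + 3*exp(x) - 3|.
∫[0,2] (-3*x + 3*exp(x) - 3) dx = -15 + 3*exp(2).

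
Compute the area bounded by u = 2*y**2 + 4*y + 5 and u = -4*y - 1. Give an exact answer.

8/3

Both boundary curves give u as a function of y, so integrate with respect to y. Setting them equal: 2*y**2 + 8*y + 6 = 0, i.e. 2*(y + 1)*(y + 3) = 0, so they meet at y = -3, -1.
For y in [-3, -1], u = 2*y**2 + 4*y + 5 is on the left; area = ∫[-3,-1] (-(2*y**2 + 8*y + 6)) dy = 8/3.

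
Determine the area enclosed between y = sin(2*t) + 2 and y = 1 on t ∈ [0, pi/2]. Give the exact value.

1 + pi/2

On [0, pi/2], (sin(2*t) + 2) - (1) = sin(2*t) + 1 is ≥ 0 throughout, so the area is a single integral of |sin(2*t) + 1|.
∫[0,pi/2] (sin(2*t) + 1) dt = 1 + pi/2.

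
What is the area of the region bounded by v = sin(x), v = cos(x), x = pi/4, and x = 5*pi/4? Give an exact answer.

2*sqrt(2)

On [pi/4, 5*pi/4], (sin(x)) - (cos(x)) = sin(x) - cos(x) is ≥ 0 throughout, so the area is a single integral of |sin(x) - cos(x)|.
∫[pi/4,5*pi/4] (sin(x) - cos(x)) dx = 2*sqrt(2).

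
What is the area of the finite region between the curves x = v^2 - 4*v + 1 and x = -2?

Both boundary curves give x as a function of v, so integrate with respect to v. Setting them equal: v^2 - 4*v + 3 = 0, i.e. (v - 3)*(v - 1) = 0, so they meet at v = 1, 3.
For v in [1, 3], x = v^2 - 4*v + 1 is on the left; area = ∫[1,3] (-(v^2 - 4*v + 3)) dv = 4/3.

4/3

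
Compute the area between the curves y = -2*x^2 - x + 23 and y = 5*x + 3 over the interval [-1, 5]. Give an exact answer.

The difference (-2*x^2 - x + 23) - (5*x + 3) = -2*x^2 - 6*x + 20 changes sign at x = 2 inside [-1, 5], so split the integral there.
∫[-1,2] (-2*x^2 - 6*x + 20) dx = 45.
∫[2,5] (-2*x^2 - 6*x + 20) dx = -81; the area of that piece is 81.
Total area = 45 + 81 = 126.

126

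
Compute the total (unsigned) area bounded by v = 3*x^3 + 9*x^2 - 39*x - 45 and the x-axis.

384

The curve meets the x-axis where 3*x^3 + 9*x^2 - 39*x - 45 = 0, i.e. 3*(x - 3)*(x + 1)*(x + 5) = 0, at x = -5, -1, 3.
On [-5, -1] the curve lies above the axis; ∫[-5,-1] (3*x^3 + 9*x^2 - 39*x - 45) dx = 192, giving area 192.
On [-1, 3] the curve lies below the axis; ∫[-1,3] (3*x^3 + 9*x^2 - 39*x - 45) dx = -192, giving area 192.
Total area = 192 + 192 = 384.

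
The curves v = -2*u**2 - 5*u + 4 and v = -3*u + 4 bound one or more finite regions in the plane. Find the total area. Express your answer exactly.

Set the curves equal: -2*u**2 - 5*u + 4 = -3*u + 4, so -2*u**2 - 2*u = 0, which factors as -2*u*(u + 1) = 0. The curves meet at u = -1, 0.
On [-1, 0], v = -2*u**2 - 5*u + 4 is on top; that piece has area ∫[-1,0] (-2*u**2 - 2*u) du = 1/3.

1/3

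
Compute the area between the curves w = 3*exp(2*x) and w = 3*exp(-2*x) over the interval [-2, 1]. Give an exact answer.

-6 + 3*exp(-4)/2 + 3*exp(-2)/2 + 3*exp(2)/2 + 3*exp(4)/2

The difference (3*exp(2*x)) - (3*exp(-2*x)) = 3*exp(2*x) - 3*exp(-2*x) changes sign at x = 0 inside [-2, 1], so split the integral there.
∫[-2,0] (3*exp(2*x) - 3*exp(-2*x)) dx = -3*exp(4)/2 - 3*exp(-4)/2 + 3; the area of that piece is -3 + 3*exp(-4)/2 + 3*exp(4)/2.
∫[0,1] (3*exp(2*x) - 3*exp(-2*x)) dx = -3 + 3*exp(-2)/2 + 3*exp(2)/2.
Total area = (-3 + 3*exp(-4)/2 + 3*exp(4)/2) + (-3 + 3*exp(-2)/2 + 3*exp(2)/2) = -6 + 3*exp(-4)/2 + 3*exp(-2)/2 + 3*exp(2)/2 + 3*exp(4)/2.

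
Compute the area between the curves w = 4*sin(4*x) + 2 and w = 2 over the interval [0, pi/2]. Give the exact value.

4

The difference (4*sin(4*x) + 2) - (2) = 4*sin(4*x) changes sign at x = pi/4 inside [0, pi/2], so split the integral there.
∫[0,pi/4] (4*sin(4*x)) dx = 2.
∫[pi/4,pi/2] (4*sin(4*x)) dx = -2; the area of that piece is 2.
Total area = 2 + 2 = 4.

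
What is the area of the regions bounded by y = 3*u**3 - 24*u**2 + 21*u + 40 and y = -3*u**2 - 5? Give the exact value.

148

Set the curves equal: 3*u**3 - 24*u**2 + 21*u + 40 = -3*u**2 - 5, so 3*u**3 - 21*u**2 + 21*u + 45 = 0, which factors as 3*(u - 5)*(u - 3)*(u + 1) = 0. The curves meet at u = -1, 3, 5.
On [-1, 3], y = 3*u**3 - 24*u**2 + 21*u + 40 is on top; that piece has area ∫[-1,3] (3*u**3 - 21*u**2 + 21*u + 45) du = 128.
On [3, 5], y = -3*u**2 - 5 is on top; that piece has area ∫[3,5] (-(3*u**3 - 21*u**2 + 21*u + 45)) du = 20.
Total enclosed area = 128 + 20 = 148.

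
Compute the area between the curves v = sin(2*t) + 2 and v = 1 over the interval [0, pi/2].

1 + pi/2

On [0, pi/2], (sin(2*t) + 2) - (1) = sin(2*t) + 1 is ≥ 0 throughout, so the area is a single integral of |sin(2*t) + 1|.
∫[0,pi/2] (sin(2*t) + 1) dt = 1 + pi/2.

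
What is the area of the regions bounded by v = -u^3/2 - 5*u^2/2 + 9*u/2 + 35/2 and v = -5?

Set the curves equal: -u^3/2 - 5*u^2/2 + 9*u/2 + 35/2 = -5, so -u^3/2 - 5*u^2/2 + 9*u/2 + 45/2 = 0, which factors as -(u - 3)*(u + 3)*(u + 5)/2 = 0. The curves meet at u = -5, -3, 3.
On [-5, -3], v = -5 is on top; that piece has area ∫[-5,-3] (-(-u^3/2 - 5*u^2/2 + 9*u/2 + 45/2)) du = 14/3.
On [-3, 3], v = -u^3/2 - 5*u^2/2 + 9*u/2 + 35/2 is on top; that piece has area ∫[-3,3] (-u^3/2 - 5*u^2/2 + 9*u/2 + 45/2) du = 90.
Total enclosed area = 14/3 + 90 = 284/3.

284/3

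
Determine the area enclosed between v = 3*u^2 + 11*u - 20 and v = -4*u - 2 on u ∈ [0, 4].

The difference (3*u^2 + 11*u - 20) - (-4*u - 2) = 3*u^2 + 15*u - 18 changes sign at u = 1 inside [0, 4], so split the integral there.
∫[0,1] (3*u^2 + 15*u - 18) du = -19/2; the area of that piece is 19/2.
∫[1,4] (3*u^2 + 15*u - 18) du = 243/2.
Total area = 19/2 + 243/2 = 131.

131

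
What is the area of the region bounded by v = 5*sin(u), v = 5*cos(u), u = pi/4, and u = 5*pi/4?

On [pi/4, 5*pi/4], (5*sin(u)) - (5*cos(u)) = 5*sin(u) - 5*cos(u) is ≥ 0 throughout, so the area is a single integral of |5*sin(u) - 5*cos(u)|.
∫[pi/4,5*pi/4] (5*sin(u) - 5*cos(u)) du = 10*sqrt(2).

10*sqrt(2)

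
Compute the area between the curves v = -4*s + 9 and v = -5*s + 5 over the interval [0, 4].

On [0, 4], (-4*s + 9) - (-5*s + 5) = s + 4 is ≥ 0 throughout, so the area is a single integral of |s + 4|.
∫[0,4] (s + 4) ds = 24.

24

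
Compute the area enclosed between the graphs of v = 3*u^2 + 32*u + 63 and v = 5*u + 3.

Set the curves equal: 3*u^2 + 32*u + 63 = 5*u + 3, so 3*u^2 + 27*u + 60 = 0, which factors as 3*(u + 4)*(u + 5) = 0. The curves meet at u = -5, -4.
On [-5, -4], v = 5*u + 3 is on top; that piece has area ∫[-5,-4] (-(3*u^2 + 27*u + 60)) du = 1/2.

1/2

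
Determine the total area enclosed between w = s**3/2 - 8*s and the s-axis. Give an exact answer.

64

The curve meets the s-axis where s**3/2 - 8*s = 0, i.e. s*(s - 4)*(s + 4)/2 = 0, at s = -4, 0, 4.
On [-4, 0] the curve lies above the axis; ∫[-4,0] (s**3/2 - 8*s) ds = 32, giving area 32.
On [0, 4] the curve lies below the axis; ∫[0,4] (s**3/2 - 8*s) ds = -32, giving area 32.
Total area = 32 + 32 = 64.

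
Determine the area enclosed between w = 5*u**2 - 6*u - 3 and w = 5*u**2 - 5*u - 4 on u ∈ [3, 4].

5/2

On [3, 4], (5*u**2 - 6*u - 3) - (5*u**2 - 5*u - 4) = -u + 1 is ≤ 0 throughout, so the area is a single integral of |-u + 1|.
∫[3,4] (-u + 1) du = -5/2; the area of that piece is 5/2.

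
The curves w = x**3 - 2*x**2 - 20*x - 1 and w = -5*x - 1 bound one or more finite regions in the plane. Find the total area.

863/6

Set the curves equal: x**3 - 2*x**2 - 20*x - 1 = -5*x - 1, so x**3 - 2*x**2 - 15*x = 0, which factors as x*(x - 5)*(x + 3) = 0. The curves meet at x = -3, 0, 5.
On [-3, 0], w = x**3 - 2*x**2 - 20*x - 1 is on top; that piece has area ∫[-3,0] (x**3 - 2*x**2 - 15*x) dx = 117/4.
On [0, 5], w = -5*x - 1 is on top; that piece has area ∫[0,5] (-(x**3 - 2*x**2 - 15*x)) dx = 1375/12.
Total enclosed area = 117/4 + 1375/12 = 863/6.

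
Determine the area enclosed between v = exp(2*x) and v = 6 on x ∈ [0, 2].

The difference (exp(2*x)) - (6) = exp(2*x) - 6 changes sign at x = log(6)/2 inside [0, 2], so split the integral there.
∫[0,log(6)/2] (exp(2*x) - 6) dx = 5/2 - log(216); the area of that piece is -5/2 + log(216).
∫[log(6)/2,2] (exp(2*x) - 6) dx = -15 + 3*log(6) + exp(4)/2.
Total area = (-5/2 + log(216)) + (-15 + 3*log(6) + exp(4)/2) = -35/2 + 6*log(6) + exp(4)/2.

-35/2 + 6*log(6) + exp(4)/2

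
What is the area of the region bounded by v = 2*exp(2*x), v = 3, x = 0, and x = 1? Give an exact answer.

-5 - 7*log(2)/2 + log(6)/2 + 5*log(3)/2 + exp(2)

The difference (2*exp(2*x)) - (3) = 2*exp(2*x) - 3 changes sign at x = -log(2)/2 + log(3)/2 inside [0, 1], so split the integral there.
∫[0,-log(2)/2 + log(3)/2] (2*exp(2*x) - 3) dx = log(2*sqrt(6)/9) + 1/2; the area of that piece is -1/2 + log(3*sqrt(6)/4).
∫[-log(2)/2 + log(3)/2,1] (2*exp(2*x) - 3) dx = -9/2 - 3*log(2)/2 + 3*log(3)/2 + exp(2).
Total area = (-1/2 + log(3*sqrt(6)/4)) + (-9/2 - 3*log(2)/2 + 3*log(3)/2 + exp(2)) = -5 - 7*log(2)/2 + log(6)/2 + 5*log(3)/2 + exp(2).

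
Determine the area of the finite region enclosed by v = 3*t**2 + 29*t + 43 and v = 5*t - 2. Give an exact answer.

4

Set the curves equal: 3*t**2 + 29*t + 43 = 5*t - 2, so 3*t**2 + 24*t + 45 = 0, which factors as 3*(t + 3)*(t + 5) = 0. The curves meet at t = -5, -3.
On [-5, -3], v = 5*t - 2 is on top; that piece has area ∫[-5,-3] (-(3*t**2 + 24*t + 45)) dt = 4.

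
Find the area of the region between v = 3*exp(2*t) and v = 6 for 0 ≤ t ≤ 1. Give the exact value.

The difference (3*exp(2*t)) - (6) = 3*exp(2*t) - 6 changes sign at t = log(2)/2 inside [0, 1], so split the integral there.
∫[0,log(2)/2] (3*exp(2*t) - 6) dt = 3/2 - log(8); the area of that piece is -3/2 + log(8).
∫[log(2)/2,1] (3*exp(2*t) - 6) dt = -9 + 3*log(2) + 3*exp(2)/2.
Total area = (-3/2 + log(8)) + (-9 + 3*log(2) + 3*exp(2)/2) = -21/2 + 6*log(2) + 3*exp(2)/2.

-21/2 + 6*log(2) + 3*exp(2)/2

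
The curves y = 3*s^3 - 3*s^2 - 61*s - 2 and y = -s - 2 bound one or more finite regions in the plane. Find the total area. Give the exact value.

Set the curves equal: 3*s^3 - 3*s^2 - 61*s - 2 = -s - 2, so 3*s^3 - 3*s^2 - 60*s = 0, which factors as 3*s*(s - 5)*(s + 4) = 0. The curves meet at s = -4, 0, 5.
On [-4, 0], y = 3*s^3 - 3*s^2 - 61*s - 2 is on top; that piece has area ∫[-4,0] (3*s^3 - 3*s^2 - 60*s) ds = 224.
On [0, 5], y = -s - 2 is on top; that piece has area ∫[0,5] (-(3*s^3 - 3*s^2 - 60*s)) ds = 1625/4.
Total enclosed area = 224 + 1625/4 = 2521/4.

2521/4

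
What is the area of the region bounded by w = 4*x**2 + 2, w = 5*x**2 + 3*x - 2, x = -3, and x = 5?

80

The difference (4*x**2 + 2) - (5*x**2 + 3*x - 2) = -x**2 - 3*x + 4 changes sign at x = 1 inside [-3, 5], so split the integral there.
∫[-3,1] (-x**2 - 3*x + 4) dx = 56/3.
∫[1,5] (-x**2 - 3*x + 4) dx = -184/3; the area of that piece is 184/3.
Total area = 56/3 + 184/3 = 80.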